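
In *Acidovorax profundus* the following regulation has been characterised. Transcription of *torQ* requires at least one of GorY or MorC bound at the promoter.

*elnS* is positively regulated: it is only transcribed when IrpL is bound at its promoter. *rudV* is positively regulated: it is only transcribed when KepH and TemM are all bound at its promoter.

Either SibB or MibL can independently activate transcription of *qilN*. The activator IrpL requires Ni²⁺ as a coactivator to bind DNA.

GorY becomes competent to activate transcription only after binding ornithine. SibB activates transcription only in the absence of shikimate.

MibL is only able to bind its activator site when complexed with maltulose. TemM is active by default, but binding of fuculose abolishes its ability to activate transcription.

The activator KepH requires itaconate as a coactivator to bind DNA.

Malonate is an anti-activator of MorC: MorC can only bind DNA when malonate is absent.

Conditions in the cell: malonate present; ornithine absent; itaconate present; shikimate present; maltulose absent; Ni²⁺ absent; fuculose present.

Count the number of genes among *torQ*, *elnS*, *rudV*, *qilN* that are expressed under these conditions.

0

Ornithine is absent, so GorY is inactive.
Malonate is present, so MorC is inactive.
No activator is available at the *torQ* promoter, so *torQ* is not transcribed.
→ *torQ* is OFF.
Ni²⁺ is absent, so IrpL is inactive.
Required activator IrpL is absent, so *elnS* is not transcribed.
→ *elnS* is OFF.
Itaconate is present, so KepH is active.
Fuculose is present, so TemM is inactive.
Required activator TemM is absent, so *rudV* is not transcribed.
→ *rudV* is OFF.
Shikimate is present, so SibB is inactive.
Maltulose is absent, so MibL is inactive.
No activator is available at the *qilN* promoter, so *qilN* is not transcribed.
→ *qilN* is OFF.
0 of the 4 genes are transcribed.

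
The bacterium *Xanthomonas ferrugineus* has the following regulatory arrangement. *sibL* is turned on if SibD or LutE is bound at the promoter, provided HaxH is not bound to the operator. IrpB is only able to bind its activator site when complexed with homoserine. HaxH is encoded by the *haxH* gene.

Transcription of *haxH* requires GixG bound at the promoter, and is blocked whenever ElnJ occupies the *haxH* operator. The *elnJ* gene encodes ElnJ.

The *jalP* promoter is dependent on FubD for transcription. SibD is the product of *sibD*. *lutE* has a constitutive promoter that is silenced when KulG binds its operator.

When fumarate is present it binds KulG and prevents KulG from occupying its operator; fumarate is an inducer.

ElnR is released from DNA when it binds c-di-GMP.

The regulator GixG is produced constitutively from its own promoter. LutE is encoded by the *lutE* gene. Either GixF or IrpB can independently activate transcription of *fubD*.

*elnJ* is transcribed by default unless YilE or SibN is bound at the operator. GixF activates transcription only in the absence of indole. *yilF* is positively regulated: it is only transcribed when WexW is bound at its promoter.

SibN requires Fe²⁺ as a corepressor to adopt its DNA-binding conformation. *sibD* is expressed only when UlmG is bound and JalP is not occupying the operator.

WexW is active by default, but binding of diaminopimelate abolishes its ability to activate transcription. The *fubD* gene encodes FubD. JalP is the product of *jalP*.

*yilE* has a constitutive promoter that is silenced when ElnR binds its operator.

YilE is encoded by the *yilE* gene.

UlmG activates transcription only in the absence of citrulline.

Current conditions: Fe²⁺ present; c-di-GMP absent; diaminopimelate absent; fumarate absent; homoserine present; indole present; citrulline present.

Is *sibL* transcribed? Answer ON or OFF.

OFF

Citrulline is present, so UlmG is inactive.
Indole is present, so GixF is inactive.
Homoserine is present, so IrpB is active.
Activator IrpB is present, so *fubD* is transcribed.
So FubD is produced and active.
No repressor is bound and FubD is active, so *jalP* is transcribed.
So JalP is produced and active.
With repressor JalP bound, *sibD* is not transcribed.
So SibD is not produced.
c-di-GMP is absent, so ElnR is active.
With repressor ElnR bound, *yilE* is not transcribed.
So YilE is not produced.
Fe²⁺ is present, so SibN is active.
With repressor SibN bound, *elnJ* is not transcribed.
So ElnJ is not produced.
GixG is produced constitutively and is active.
No repressor is bound and GixG is active, so *haxH* is transcribed.
So HaxH is produced and active.
Fumarate is absent, so KulG is active.
With repressor KulG bound, *lutE* is not transcribed.
So LutE is not produced.
With repressor HaxH bound, *sibL* is not transcribed.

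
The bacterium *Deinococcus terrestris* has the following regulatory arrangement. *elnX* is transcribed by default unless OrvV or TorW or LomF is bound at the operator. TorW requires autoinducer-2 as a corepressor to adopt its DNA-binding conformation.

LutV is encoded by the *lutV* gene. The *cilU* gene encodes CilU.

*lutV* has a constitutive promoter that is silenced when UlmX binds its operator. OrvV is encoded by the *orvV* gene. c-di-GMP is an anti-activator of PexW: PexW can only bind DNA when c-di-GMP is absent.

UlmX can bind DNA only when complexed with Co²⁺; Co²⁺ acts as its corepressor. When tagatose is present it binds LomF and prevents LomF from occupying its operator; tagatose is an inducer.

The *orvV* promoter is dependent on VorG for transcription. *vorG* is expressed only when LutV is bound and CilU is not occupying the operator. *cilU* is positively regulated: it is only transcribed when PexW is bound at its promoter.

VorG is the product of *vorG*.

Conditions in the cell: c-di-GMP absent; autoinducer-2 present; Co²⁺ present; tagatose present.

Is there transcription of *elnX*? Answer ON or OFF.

OFF

c-di-GMP is absent, so PexW is active.
No repressor is bound and PexW is active, so *cilU* is transcribed.
So CilU is produced and active.
Co²⁺ is present, so UlmX is active.
With repressor UlmX bound, *lutV* is not transcribed.
So LutV is not produced.
With repressor CilU bound, *vorG* is not transcribed.
So VorG is not produced.
Required activator VorG is absent, so *orvV* is not transcribed.
So OrvV is not produced.
Autoinducer-2 is present, so TorW is active.
Tagatose is present, so LomF is inactive.
With repressor TorW bound, *elnX* is not transcribed.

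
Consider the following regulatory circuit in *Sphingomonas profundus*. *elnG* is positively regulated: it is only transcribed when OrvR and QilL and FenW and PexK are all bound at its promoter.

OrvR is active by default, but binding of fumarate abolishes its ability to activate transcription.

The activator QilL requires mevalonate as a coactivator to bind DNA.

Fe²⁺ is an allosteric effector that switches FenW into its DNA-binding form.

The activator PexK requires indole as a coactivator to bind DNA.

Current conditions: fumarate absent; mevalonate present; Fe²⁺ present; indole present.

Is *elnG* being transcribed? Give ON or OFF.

Fumarate is absent, so OrvR is active.
Mevalonate is present, so QilL is active.
Fe²⁺ is present, so FenW is active.
Indole is present, so PexK is active.
No repressor is bound and OrvR and QilL and FenW and PexK are active, so *elnG* is transcribed.

ON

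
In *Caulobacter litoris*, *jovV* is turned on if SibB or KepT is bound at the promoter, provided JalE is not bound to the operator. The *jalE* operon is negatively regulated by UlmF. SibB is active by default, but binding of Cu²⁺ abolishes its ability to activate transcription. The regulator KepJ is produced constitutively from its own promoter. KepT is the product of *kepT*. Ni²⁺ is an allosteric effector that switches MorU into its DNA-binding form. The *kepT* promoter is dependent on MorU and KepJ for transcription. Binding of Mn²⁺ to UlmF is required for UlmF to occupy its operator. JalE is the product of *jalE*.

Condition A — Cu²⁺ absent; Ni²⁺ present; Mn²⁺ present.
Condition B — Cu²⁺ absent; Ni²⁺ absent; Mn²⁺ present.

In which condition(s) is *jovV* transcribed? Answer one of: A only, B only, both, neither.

Condition A:
Cu²⁺ is absent, so SibB is active.
Ni²⁺ is present, so MorU is active.
KepJ is produced constitutively and is active.
No repressor is bound and MorU and KepJ are active, so *kepT* is transcribed.
So KepT is produced and active.
Mn²⁺ is present, so UlmF is active.
With repressor UlmF bound, *jalE* is not transcribed.
So JalE is not produced.
Activator SibB is present, so *jovV* is transcribed.
→ *jovV* is ON in A.
Condition B:
Cu²⁺ is absent, so SibB is active.
Ni²⁺ is absent, so MorU is inactive.
KepJ is produced constitutively and is active.
Required activator MorU is absent, so *kepT* is not transcribed.
So KepT is not produced.
Mn²⁺ is present, so UlmF is active.
With repressor UlmF bound, *jalE* is not transcribed.
So JalE is not produced.
Activator SibB is present, so *jovV* is transcribed.
→ *jovV* is ON in B.

both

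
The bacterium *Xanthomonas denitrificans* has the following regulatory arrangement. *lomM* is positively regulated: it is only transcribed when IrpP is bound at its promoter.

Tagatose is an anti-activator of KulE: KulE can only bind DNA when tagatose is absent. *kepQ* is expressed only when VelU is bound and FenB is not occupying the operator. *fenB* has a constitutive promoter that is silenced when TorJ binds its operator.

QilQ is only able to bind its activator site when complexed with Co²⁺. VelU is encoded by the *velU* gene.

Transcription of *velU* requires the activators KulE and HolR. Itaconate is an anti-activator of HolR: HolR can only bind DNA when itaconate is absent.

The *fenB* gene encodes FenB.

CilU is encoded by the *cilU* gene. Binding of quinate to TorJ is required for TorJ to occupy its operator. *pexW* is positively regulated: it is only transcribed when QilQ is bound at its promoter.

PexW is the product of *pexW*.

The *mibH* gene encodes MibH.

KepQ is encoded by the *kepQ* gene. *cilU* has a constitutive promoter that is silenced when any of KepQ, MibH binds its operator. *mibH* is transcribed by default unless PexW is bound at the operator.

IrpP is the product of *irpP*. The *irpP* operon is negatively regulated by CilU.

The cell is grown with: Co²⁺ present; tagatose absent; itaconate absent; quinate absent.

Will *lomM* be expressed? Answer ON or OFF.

OFF

Quinate is absent, so TorJ is inactive.
With no repressor bound, *fenB* is transcribed.
So FenB is produced and active.
Tagatose is absent, so KulE is active.
Itaconate is absent, so HolR is active.
No repressor is bound and KulE and HolR are active, so *velU* is transcribed.
So VelU is produced and active.
With repressor FenB bound, *kepQ* is not transcribed.
So KepQ is not produced.
Co²⁺ is present, so QilQ is active.
No repressor is bound and QilQ is active, so *pexW* is transcribed.
So PexW is produced and active.
With repressor PexW bound, *mibH* is not transcribed.
So MibH is not produced.
With no repressor bound, *cilU* is transcribed.
So CilU is produced and active.
With repressor CilU bound, *irpP* is not transcribed.
So IrpP is not produced.
Required activator IrpP is absent, so *lomM* is not transcribed.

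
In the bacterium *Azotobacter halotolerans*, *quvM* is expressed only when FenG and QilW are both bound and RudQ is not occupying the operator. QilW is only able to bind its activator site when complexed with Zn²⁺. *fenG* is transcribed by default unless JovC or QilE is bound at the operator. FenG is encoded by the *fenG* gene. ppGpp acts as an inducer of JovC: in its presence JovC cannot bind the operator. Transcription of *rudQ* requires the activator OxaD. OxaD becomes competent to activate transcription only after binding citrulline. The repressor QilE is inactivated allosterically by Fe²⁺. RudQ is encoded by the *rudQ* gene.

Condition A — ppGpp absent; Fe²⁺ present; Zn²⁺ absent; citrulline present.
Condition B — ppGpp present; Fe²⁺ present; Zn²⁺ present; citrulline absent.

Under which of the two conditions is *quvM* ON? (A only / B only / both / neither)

Condition A:
ppGpp is absent, so JovC is active.
Fe²⁺ is present, so QilE is inactive.
With repressor JovC bound, *fenG* is not transcribed.
So FenG is not produced.
Zn²⁺ is absent, so QilW is inactive.
Citrulline is present, so OxaD is active.
No repressor is bound and OxaD is active, so *rudQ* is transcribed.
So RudQ is produced and active.
With repressor RudQ bound, *quvM* is not transcribed.
→ *quvM* is OFF in A.
Condition B:
ppGpp is present, so JovC is inactive.
Fe²⁺ is present, so QilE is inactive.
With no repressor bound, *fenG* is transcribed.
So FenG is produced and active.
Zn²⁺ is present, so QilW is active.
Citrulline is absent, so OxaD is inactive.
Required activator OxaD is absent, so *rudQ* is not transcribed.
So RudQ is not produced.
No repressor is bound and FenG and QilW are active, so *quvM* is transcribed.
→ *quvM* is ON in B.

B only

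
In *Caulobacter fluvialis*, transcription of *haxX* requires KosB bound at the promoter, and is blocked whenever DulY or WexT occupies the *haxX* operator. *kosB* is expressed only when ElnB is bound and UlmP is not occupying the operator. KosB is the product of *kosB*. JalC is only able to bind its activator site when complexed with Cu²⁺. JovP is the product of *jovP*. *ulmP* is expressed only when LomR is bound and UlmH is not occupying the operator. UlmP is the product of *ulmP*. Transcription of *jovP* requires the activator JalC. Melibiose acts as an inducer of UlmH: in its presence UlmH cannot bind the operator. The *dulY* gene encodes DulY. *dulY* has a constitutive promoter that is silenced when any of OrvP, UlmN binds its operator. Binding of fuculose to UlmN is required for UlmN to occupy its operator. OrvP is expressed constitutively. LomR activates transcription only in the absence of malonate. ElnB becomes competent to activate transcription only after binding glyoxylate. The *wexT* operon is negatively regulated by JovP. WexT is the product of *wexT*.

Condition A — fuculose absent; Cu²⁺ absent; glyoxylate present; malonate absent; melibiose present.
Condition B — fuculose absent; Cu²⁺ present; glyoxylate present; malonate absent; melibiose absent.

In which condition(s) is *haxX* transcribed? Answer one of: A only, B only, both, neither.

B only

Condition A:
OrvP is produced constitutively and is active.
Fuculose is absent, so UlmN is inactive.
With repressor OrvP bound, *dulY* is not transcribed.
So DulY is not produced.
Cu²⁺ is absent, so JalC is inactive.
Required activator JalC is absent, so *jovP* is not transcribed.
So JovP is not produced.
With no repressor bound, *wexT* is transcribed.
So WexT is produced and active.
Glyoxylate is present, so ElnB is active.
Malonate is absent, so LomR is active.
Melibiose is present, so UlmH is inactive.
No repressor is bound and LomR is active, so *ulmP* is transcribed.
So UlmP is produced and active.
With repressor UlmP bound, *kosB* is not transcribed.
So KosB is not produced.
With repressor WexT bound, *haxX* is not transcribed.
→ *haxX* is OFF in A.
Condition B:
OrvP is produced constitutively and is active.
Fuculose is absent, so UlmN is inactive.
With repressor OrvP bound, *dulY* is not transcribed.
So DulY is not produced.
Cu²⁺ is present, so JalC is active.
No repressor is bound and JalC is active, so *jovP* is transcribed.
So JovP is produced and active.
With repressor JovP bound, *wexT* is not transcribed.
So WexT is not produced.
Glyoxylate is present, so ElnB is active.
Malonate is absent, so LomR is active.
Melibiose is absent, so UlmH is active.
With repressor UlmH bound, *ulmP* is not transcribed.
So UlmP is not produced.
No repressor is bound and ElnB is active, so *kosB* is transcribed.
So KosB is produced and active.
No repressor is bound and KosB is active, so *haxX* is transcribed.
→ *haxX* is ON in B.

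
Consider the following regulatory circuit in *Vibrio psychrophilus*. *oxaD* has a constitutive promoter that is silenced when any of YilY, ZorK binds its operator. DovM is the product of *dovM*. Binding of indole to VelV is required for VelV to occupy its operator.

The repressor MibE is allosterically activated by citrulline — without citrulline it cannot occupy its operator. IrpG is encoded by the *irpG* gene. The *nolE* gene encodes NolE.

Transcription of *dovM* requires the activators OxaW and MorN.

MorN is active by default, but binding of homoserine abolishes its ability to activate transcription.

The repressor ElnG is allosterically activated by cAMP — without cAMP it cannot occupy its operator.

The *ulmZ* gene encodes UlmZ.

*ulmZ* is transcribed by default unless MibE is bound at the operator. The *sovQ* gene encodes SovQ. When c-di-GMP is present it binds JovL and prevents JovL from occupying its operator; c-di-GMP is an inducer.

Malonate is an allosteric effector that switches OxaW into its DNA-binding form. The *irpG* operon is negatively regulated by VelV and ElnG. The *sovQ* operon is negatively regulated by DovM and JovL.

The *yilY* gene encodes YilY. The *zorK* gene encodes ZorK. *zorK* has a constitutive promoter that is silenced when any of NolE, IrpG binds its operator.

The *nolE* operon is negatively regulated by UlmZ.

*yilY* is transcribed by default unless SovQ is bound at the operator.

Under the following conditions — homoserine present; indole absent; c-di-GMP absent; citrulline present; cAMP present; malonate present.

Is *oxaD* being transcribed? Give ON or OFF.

OFF

Malonate is present, so OxaW is active.
Homoserine is present, so MorN is inactive.
Required activator MorN is absent, so *dovM* is not transcribed.
So DovM is not produced.
c-di-GMP is absent, so JovL is active.
With repressor JovL bound, *sovQ* is not transcribed.
So SovQ is not produced.
With no repressor bound, *yilY* is transcribed.
So YilY is produced and active.
Citrulline is present, so MibE is active.
With repressor MibE bound, *ulmZ* is not transcribed.
So UlmZ is not produced.
With no repressor bound, *nolE* is transcribed.
So NolE is produced and active.
Indole is absent, so VelV is inactive.
cAMP is present, so ElnG is active.
With repressor ElnG bound, *irpG* is not transcribed.
So IrpG is not produced.
With repressor NolE bound, *zorK* is not transcribed.
So ZorK is not produced.
With repressor YilY bound, *oxaD* is not transcribed.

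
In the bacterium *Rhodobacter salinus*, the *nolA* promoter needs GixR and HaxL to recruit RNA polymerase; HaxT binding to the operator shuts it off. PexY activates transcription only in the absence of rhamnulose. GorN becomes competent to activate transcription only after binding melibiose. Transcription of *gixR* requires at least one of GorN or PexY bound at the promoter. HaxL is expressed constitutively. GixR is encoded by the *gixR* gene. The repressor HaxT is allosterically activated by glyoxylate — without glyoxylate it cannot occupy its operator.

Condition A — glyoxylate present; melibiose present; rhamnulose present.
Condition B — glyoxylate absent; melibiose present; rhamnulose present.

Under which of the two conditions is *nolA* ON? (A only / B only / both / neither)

Condition A:
Glyoxylate is present, so HaxT is active.
Melibiose is present, so GorN is active.
Rhamnulose is present, so PexY is inactive.
Activator GorN is present, so *gixR* is transcribed.
So GixR is produced and active.
HaxL is produced constitutively and is active.
With repressor HaxT bound, *nolA* is not transcribed.
→ *nolA* is OFF in A.
Condition B:
Glyoxylate is absent, so HaxT is inactive.
Melibiose is present, so GorN is active.
Rhamnulose is present, so PexY is inactive.
Activator GorN is present, so *gixR* is transcribed.
So GixR is produced and active.
HaxL is produced constitutively and is active.
No repressor is bound and GixR and HaxL are active, so *nolA* is transcribed.
→ *nolA* is ON in B.

B only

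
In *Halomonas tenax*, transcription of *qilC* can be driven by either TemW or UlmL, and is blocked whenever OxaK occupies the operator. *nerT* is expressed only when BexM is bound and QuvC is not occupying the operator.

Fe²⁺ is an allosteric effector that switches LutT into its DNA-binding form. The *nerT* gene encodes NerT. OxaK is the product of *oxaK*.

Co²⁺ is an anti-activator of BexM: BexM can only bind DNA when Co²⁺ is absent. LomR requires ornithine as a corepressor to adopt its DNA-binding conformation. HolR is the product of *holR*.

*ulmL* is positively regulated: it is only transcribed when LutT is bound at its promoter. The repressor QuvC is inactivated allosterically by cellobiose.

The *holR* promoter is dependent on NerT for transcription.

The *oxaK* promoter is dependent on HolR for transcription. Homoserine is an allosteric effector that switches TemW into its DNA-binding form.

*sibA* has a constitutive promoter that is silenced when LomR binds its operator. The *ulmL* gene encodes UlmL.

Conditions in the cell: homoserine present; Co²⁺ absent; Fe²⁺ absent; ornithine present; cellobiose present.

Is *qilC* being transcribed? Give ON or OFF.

Co²⁺ is absent, so BexM is active.
Cellobiose is present, so QuvC is inactive.
No repressor is bound and BexM is active, so *nerT* is transcribed.
So NerT is produced and active.
No repressor is bound and NerT is active, so *holR* is transcribed.
So HolR is produced and active.
No repressor is bound and HolR is active, so *oxaK* is transcribed.
So OxaK is produced and active.
Homoserine is present, so TemW is active.
Fe²⁺ is absent, so LutT is inactive.
Required activator LutT is absent, so *ulmL* is not transcribed.
So UlmL is not produced.
With repressor OxaK bound, *qilC* is not transcribed.

OFF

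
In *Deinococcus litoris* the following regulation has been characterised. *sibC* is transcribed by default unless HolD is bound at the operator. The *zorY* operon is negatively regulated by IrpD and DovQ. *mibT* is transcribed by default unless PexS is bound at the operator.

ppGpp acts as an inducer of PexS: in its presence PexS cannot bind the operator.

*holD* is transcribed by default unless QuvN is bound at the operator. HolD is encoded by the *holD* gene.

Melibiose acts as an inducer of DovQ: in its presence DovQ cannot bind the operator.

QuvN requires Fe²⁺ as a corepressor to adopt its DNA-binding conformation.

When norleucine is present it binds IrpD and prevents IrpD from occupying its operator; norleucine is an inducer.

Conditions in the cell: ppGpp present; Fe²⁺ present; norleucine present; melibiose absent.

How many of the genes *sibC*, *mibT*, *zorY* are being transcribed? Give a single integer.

2

Fe²⁺ is present, so QuvN is active.
With repressor QuvN bound, *holD* is not transcribed.
So HolD is not produced.
With no repressor bound, *sibC* is transcribed.
→ *sibC* is ON.
ppGpp is present, so PexS is inactive.
With no repressor bound, *mibT* is transcribed.
→ *mibT* is ON.
Norleucine is present, so IrpD is inactive.
Melibiose is absent, so DovQ is active.
With repressor DovQ bound, *zorY* is not transcribed.
→ *zorY* is OFF.
2 of the 3 genes are transcribed.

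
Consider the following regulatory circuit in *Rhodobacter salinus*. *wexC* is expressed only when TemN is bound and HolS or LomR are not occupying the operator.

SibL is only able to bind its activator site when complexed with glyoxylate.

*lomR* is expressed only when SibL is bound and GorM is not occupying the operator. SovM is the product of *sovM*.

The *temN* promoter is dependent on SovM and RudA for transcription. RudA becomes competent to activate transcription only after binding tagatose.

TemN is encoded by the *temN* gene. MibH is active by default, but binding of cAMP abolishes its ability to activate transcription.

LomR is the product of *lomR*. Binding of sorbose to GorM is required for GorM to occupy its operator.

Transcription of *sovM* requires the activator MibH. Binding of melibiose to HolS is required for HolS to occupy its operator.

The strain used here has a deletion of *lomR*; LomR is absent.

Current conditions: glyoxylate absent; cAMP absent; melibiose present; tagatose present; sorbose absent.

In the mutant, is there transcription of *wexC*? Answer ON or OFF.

OFF

Melibiose is present, so HolS is active.
LomR is non-functional in this strain, so it has no effect.
cAMP is absent, so MibH is active.
No repressor is bound and MibH is active, so *sovM* is transcribed.
So SovM is produced and active.
Tagatose is present, so RudA is active.
No repressor is bound and SovM and RudA are active, so *temN* is transcribed.
So TemN is produced and active.
With repressor HolS bound, *wexC* is not transcribed.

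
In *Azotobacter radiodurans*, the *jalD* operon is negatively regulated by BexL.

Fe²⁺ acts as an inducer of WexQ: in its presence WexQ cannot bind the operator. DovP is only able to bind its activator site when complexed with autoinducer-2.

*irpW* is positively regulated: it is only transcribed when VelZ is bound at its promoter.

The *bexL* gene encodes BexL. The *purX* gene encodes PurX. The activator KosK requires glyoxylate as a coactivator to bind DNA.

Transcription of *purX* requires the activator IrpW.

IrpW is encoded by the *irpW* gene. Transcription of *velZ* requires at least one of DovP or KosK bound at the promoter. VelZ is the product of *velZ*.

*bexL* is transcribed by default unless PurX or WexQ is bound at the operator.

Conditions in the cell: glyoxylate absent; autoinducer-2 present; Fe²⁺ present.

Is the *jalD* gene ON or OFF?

Autoinducer-2 is present, so DovP is active.
Glyoxylate is absent, so KosK is inactive.
Activator DovP is present, so *velZ* is transcribed.
So VelZ is produced and active.
No repressor is bound and VelZ is active, so *irpW* is transcribed.
So IrpW is produced and active.
No repressor is bound and IrpW is active, so *purX* is transcribed.
So PurX is produced and active.
Fe²⁺ is present, so WexQ is inactive.
With repressor PurX bound, *bexL* is not transcribed.
So BexL is not produced.
With no repressor bound, *jalD* is transcribed.

ON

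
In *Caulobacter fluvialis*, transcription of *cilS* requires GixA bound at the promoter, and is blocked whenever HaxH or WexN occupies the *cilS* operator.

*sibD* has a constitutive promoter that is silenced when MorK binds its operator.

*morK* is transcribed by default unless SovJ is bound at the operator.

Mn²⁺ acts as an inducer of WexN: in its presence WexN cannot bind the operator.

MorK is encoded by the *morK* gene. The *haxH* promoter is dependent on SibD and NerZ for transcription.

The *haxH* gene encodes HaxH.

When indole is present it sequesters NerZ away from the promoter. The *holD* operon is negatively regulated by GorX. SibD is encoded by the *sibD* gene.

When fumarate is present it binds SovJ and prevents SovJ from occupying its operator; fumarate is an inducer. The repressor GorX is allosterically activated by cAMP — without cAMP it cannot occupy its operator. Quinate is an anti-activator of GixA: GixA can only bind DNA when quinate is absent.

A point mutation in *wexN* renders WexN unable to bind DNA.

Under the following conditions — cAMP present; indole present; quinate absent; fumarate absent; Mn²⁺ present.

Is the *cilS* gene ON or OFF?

Quinate is absent, so GixA is active.
Fumarate is absent, so SovJ is active.
With repressor SovJ bound, *morK* is not transcribed.
So MorK is not produced.
With no repressor bound, *sibD* is transcribed.
So SibD is produced and active.
Indole is present, so NerZ is inactive.
Required activator NerZ is absent, so *haxH* is not transcribed.
So HaxH is not produced.
WexN is non-functional in this strain, so it has no effect.
No repressor is bound and GixA is active, so *cilS* is transcribed.

ON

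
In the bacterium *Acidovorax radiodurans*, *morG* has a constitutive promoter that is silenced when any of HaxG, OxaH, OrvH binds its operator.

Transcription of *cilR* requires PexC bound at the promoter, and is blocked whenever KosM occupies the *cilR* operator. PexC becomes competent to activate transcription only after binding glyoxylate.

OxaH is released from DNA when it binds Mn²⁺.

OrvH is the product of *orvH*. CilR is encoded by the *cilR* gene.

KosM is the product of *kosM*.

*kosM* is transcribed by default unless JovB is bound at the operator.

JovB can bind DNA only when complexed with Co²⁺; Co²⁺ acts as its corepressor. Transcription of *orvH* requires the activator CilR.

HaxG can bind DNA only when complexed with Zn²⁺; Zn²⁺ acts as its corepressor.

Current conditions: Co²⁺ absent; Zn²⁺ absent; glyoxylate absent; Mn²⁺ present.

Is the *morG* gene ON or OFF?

Zn²⁺ is absent, so HaxG is inactive.
Mn²⁺ is present, so OxaH is inactive.
Co²⁺ is absent, so JovB is inactive.
With no repressor bound, *kosM* is transcribed.
So KosM is produced and active.
Glyoxylate is absent, so PexC is inactive.
With repressor KosM bound, *cilR* is not transcribed.
So CilR is not produced.
Required activator CilR is absent, so *orvH* is not transcribed.
So OrvH is not produced.
With no repressor bound, *morG* is transcribed.

ON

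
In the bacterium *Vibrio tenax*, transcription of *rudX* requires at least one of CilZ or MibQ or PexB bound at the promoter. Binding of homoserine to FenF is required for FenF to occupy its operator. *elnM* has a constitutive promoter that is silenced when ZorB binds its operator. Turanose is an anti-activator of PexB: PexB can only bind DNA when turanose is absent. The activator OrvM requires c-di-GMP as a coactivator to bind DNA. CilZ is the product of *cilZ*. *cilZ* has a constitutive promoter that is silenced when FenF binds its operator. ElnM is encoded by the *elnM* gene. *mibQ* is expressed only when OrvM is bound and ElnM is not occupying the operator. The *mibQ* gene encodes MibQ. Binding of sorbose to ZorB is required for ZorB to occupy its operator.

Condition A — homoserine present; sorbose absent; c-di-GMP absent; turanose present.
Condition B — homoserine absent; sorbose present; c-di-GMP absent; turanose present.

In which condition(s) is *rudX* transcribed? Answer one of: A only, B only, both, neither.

Condition A:
Homoserine is present, so FenF is active.
With repressor FenF bound, *cilZ* is not transcribed.
So CilZ is not produced.
Sorbose is absent, so ZorB is inactive.
With no repressor bound, *elnM* is transcribed.
So ElnM is produced and active.
c-di-GMP is absent, so OrvM is inactive.
With repressor ElnM bound, *mibQ* is not transcribed.
So MibQ is not produced.
Turanose is present, so PexB is inactive.
No activator is available at the *rudX* promoter, so *rudX* is not transcribed.
→ *rudX* is OFF in A.
Condition B:
Homoserine is absent, so FenF is inactive.
With no repressor bound, *cilZ* is transcribed.
So CilZ is produced and active.
Sorbose is present, so ZorB is active.
With repressor ZorB bound, *elnM* is not transcribed.
So ElnM is not produced.
c-di-GMP is absent, so OrvM is inactive.
Required activator OrvM is absent, so *mibQ* is not transcribed.
So MibQ is not produced.
Turanose is present, so PexB is inactive.
Activator CilZ is present, so *rudX* is transcribed.
→ *rudX* is ON in B.

B only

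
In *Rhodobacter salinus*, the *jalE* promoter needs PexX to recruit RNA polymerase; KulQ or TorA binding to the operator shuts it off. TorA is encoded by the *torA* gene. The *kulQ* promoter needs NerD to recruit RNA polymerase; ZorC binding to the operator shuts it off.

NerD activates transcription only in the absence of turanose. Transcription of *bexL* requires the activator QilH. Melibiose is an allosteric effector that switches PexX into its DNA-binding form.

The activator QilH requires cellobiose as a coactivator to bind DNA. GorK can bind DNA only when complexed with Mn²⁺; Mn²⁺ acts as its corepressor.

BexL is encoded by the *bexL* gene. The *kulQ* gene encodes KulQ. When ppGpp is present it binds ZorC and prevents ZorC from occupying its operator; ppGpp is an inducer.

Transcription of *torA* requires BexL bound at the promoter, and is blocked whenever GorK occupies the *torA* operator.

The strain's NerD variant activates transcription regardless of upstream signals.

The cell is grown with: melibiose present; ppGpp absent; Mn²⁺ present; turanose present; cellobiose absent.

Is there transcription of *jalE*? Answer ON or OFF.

NerD is constitutively active in this strain.
ppGpp is absent, so ZorC is active.
With repressor ZorC bound, *kulQ* is not transcribed.
So KulQ is not produced.
Cellobiose is absent, so QilH is inactive.
Required activator QilH is absent, so *bexL* is not transcribed.
So BexL is not produced.
Mn²⁺ is present, so GorK is active.
With repressor GorK bound, *torA* is not transcribed.
So TorA is not produced.
Melibiose is present, so PexX is active.
No repressor is bound and PexX is active, so *jalE* is transcribed.

ON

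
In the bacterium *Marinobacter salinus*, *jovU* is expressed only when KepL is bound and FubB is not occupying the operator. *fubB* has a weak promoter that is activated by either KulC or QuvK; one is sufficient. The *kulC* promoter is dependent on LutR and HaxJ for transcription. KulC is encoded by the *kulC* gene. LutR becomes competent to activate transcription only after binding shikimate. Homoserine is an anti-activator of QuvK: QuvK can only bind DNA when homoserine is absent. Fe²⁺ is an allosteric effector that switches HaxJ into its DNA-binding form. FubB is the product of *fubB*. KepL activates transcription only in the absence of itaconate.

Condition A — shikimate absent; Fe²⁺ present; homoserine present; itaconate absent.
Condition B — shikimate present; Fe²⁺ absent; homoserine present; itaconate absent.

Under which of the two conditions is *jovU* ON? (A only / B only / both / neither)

Condition A:
Shikimate is absent, so LutR is inactive.
Fe²⁺ is present, so HaxJ is active.
Required activator LutR is absent, so *kulC* is not transcribed.
So KulC is not produced.
Homoserine is present, so QuvK is inactive.
No activator is available at the *fubB* promoter, so *fubB* is not transcribed.
So FubB is not produced.
Itaconate is absent, so KepL is active.
No repressor is bound and KepL is active, so *jovU* is transcribed.
→ *jovU* is ON in A.
Condition B:
Shikimate is present, so LutR is active.
Fe²⁺ is absent, so HaxJ is inactive.
Required activator HaxJ is absent, so *kulC* is not transcribed.
So KulC is not produced.
Homoserine is present, so QuvK is inactive.
No activator is available at the *fubB* promoter, so *fubB* is not transcribed.
So FubB is not produced.
Itaconate is absent, so KepL is active.
No repressor is bound and KepL is active, so *jovU* is transcribed.
→ *jovU* is ON in B.

both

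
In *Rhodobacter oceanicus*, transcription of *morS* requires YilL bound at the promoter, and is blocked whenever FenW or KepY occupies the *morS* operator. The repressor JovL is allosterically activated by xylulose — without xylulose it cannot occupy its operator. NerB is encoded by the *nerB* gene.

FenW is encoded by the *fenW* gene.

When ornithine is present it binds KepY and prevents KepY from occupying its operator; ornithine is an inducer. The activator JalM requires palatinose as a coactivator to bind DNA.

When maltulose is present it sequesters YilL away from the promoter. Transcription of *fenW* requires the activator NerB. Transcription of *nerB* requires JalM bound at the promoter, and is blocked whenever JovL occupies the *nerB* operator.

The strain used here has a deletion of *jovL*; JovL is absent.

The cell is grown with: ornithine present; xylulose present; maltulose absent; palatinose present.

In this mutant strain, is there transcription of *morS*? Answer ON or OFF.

OFF

Maltulose is absent, so YilL is active.
Palatinose is present, so JalM is active.
JovL is non-functional in this strain, so it has no effect.
No repressor is bound and JalM is active, so *nerB* is transcribed.
So NerB is produced and active.
No repressor is bound and NerB is active, so *fenW* is transcribed.
So FenW is produced and active.
Ornithine is present, so KepY is inactive.
With repressor FenW bound, *morS* is not transcribed.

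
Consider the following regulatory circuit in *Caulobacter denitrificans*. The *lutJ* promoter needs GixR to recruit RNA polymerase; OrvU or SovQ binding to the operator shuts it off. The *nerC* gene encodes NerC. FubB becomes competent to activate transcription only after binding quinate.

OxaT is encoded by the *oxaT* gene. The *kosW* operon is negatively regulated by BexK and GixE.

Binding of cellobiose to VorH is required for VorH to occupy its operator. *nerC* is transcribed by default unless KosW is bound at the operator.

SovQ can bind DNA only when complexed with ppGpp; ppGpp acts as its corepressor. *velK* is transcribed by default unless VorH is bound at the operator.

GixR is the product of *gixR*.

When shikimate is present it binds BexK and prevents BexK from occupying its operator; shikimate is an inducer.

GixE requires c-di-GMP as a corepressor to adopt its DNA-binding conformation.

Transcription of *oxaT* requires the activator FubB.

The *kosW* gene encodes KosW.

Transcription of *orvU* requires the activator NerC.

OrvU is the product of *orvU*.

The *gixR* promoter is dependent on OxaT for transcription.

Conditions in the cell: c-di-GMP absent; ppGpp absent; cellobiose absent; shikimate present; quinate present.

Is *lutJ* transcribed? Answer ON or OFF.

ON

Quinate is present, so FubB is active.
No repressor is bound and FubB is active, so *oxaT* is transcribed.
So OxaT is produced and active.
No repressor is bound and OxaT is active, so *gixR* is transcribed.
So GixR is produced and active.
Shikimate is present, so BexK is inactive.
c-di-GMP is absent, so GixE is inactive.
With no repressor bound, *kosW* is transcribed.
So KosW is produced and active.
With repressor KosW bound, *nerC* is not transcribed.
So NerC is not produced.
Required activator NerC is absent, so *orvU* is not transcribed.
So OrvU is not produced.
ppGpp is absent, so SovQ is inactive.
No repressor is bound and GixR is active, so *lutJ* is transcribed.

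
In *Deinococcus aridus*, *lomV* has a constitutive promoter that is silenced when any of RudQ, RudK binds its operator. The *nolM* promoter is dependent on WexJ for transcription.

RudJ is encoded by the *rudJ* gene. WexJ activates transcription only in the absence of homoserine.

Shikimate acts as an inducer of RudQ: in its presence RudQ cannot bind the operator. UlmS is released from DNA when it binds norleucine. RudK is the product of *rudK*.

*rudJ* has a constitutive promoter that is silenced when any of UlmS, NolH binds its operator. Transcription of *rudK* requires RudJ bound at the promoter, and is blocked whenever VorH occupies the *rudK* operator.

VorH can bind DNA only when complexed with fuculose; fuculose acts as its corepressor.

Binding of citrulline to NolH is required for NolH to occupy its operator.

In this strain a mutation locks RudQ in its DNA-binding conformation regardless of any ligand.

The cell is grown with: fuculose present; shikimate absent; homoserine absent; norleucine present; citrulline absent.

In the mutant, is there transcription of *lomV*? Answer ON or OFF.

RudQ is constitutively active in this strain.
Norleucine is present, so UlmS is inactive.
Citrulline is absent, so NolH is inactive.
With no repressor bound, *rudJ* is transcribed.
So RudJ is produced and active.
Fuculose is present, so VorH is active.
With repressor VorH bound, *rudK* is not transcribed.
So RudK is not produced.
With repressor RudQ bound, *lomV* is not transcribed.

OFF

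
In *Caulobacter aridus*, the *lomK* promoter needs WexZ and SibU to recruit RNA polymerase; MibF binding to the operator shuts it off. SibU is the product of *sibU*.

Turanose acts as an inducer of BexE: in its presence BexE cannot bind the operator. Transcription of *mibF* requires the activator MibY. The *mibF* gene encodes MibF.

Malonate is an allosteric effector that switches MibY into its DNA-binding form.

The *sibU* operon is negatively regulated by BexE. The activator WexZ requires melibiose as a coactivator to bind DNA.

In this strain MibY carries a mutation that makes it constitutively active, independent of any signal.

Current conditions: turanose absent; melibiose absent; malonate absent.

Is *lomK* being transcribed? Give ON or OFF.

Melibiose is absent, so WexZ is inactive.
Turanose is absent, so BexE is active.
With repressor BexE bound, *sibU* is not transcribed.
So SibU is not produced.
MibY is constitutively active in this strain.
No repressor is bound and MibY is active, so *mibF* is transcribed.
So MibF is produced and active.
With repressor MibF bound, *lomK* is not transcribed.

OFF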